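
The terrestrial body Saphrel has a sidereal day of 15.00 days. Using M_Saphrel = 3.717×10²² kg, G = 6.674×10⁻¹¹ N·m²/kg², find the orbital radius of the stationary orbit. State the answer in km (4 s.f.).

μ = GM = 6.674×10⁻¹¹ × 3.717×10²² = 2.481×10¹² m³/s².
T = 15.00 days = 1.296×10⁶ s.
A synchronous orbit has period T, so by Kepler's third law a = (μT²/4π²)^(1/3).
μT²/4π² = 2.481×10¹² × (1.296×10⁶)² / 39.48 = 1.055×10²³ m³.
a = 4.726×10⁷ m = 47258 km.

r_sync ≈ 47260 km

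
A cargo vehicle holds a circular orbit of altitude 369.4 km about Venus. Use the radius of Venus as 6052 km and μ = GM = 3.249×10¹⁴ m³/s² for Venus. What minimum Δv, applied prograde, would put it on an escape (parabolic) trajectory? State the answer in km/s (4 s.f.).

r = 6052 + 369.4 = 6421.4 km = 6.4214×10⁶ m.
Circular speed v_c = √(μ/r) = 7113 m/s.
Escape speed v_esc = √(2μ/r) = √2 × v_c = 10060 m/s.
Δv = v_esc − v_c = 2946 m/s = 2.946 km/s.

Δv ≈ 2.946 km/s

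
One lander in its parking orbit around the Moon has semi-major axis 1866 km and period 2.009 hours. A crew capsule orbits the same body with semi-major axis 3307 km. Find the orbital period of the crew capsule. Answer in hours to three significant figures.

Kepler's third law: T² ∝ a³, so T₂ = T₁ (a₂/a₁)^(3/2).
a₂/a₁ = 1.772, (a₂/a₁)^(3/2) = 2.359.
T₂ = 2.009 × 2.359 = 4.740 hours.

T₂ ≈ 4.74 hours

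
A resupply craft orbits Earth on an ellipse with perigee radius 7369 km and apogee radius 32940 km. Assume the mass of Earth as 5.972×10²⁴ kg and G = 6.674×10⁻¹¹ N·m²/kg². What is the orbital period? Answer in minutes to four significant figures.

μ = GM = 6.674×10⁻¹¹ × 5.972×10²⁴ = 3.986×10¹⁴ m³/s².
Semi-major axis a = (r_p + r_a)/2 = (7369.0 + 32940)/2 = 20154 km = 2.015×10⁷ m.
By Kepler's third law T = 2π√(a³/μ) = 2π × 4.532×10³ = 2.848×10⁴ s.
= 474.6 minutes.

T ≈ 474.6 minutes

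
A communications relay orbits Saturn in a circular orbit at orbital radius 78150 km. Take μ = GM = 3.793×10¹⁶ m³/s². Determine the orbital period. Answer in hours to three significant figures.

r = 78150 km = 7.815×10⁷ m.
Kepler's third law: T = 2π√(r³/μ) = 2π√((7.815×10⁷)³ / 3.793×10¹⁶).
r³/μ = 1.258×10⁷ s², so T = 2π × 3.547×10³ = 2.229×10⁴ s.
Converting: 2.229×10⁴ s ÷ 3600 = 6.191 hours.

T ≈ 6.19 hours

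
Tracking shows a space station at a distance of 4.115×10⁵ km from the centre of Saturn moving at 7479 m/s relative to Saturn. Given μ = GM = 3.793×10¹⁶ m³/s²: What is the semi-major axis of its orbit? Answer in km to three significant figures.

r = 4.115×10⁸ m.
Vis-viva rearranged: 1/a = 2/r − v²/μ = 4.860×10⁻⁹ − 1.475×10⁻⁹ = 3.386×10⁻⁹ m⁻¹.
a = 2.954×10⁸ m = 2.9537×10⁵ km.

a ≈ 2.95×10⁵ km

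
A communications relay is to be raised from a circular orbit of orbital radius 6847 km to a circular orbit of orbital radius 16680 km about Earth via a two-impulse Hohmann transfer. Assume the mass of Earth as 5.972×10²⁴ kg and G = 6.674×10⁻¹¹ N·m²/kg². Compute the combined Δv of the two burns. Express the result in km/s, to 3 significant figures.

μ = GM = 6.674×10⁻¹¹ × 5.972×10²⁴ = 3.986×10¹⁴ m³/s².
r₁ = 6847 km = 6.847×10⁶ m.
r₂ = 16680 km = 1.668×10⁷ m.
Transfer ellipse a_t = (r₁ + r₂)/2 = 1.176×10⁷ m.
At r₁: circular v_c1 = √(μ/r₁) = 7630 m/s; transfer-perigee v_p = √[μ(2/r₁ − 1/a_t)] = 9085 m/s.
Δv₁ = v_p − v_c1 = 1456 m/s.
At r₂: circular v_c2 = √(μ/r₂) = 4888 m/s; transfer-apogee v_a = √[μ(2/r₂ − 1/a_t)] = 3729 m/s.
Δv₂ = v_c2 − v_a = 1159 m/s.
Total Δv = Δv₁ + Δv₂ = 2614 m/s = 2.614 km/s.

Δv_total ≈ 2.61 km/s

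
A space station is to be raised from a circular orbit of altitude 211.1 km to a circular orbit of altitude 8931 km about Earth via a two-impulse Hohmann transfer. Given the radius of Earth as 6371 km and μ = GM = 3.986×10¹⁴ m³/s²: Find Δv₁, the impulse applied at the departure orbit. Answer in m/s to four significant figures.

r₁ = 6371 + 211.1 = 6582.1 km = 6.5821×10⁶ m.
r₂ = 6371 + 8931 = 15302 km = 1.5302×10⁷ m.
Transfer ellipse a_t = (r₁ + r₂)/2 = 1.094×10⁷ m.
At r₁: circular v_c1 = √(μ/r₁) = 7782 m/s; transfer-perigee v_p = √[μ(2/r₁ − 1/a_t)] = 9203 m/s.
Δv₁ = v_p − v_c1 = 1421 m/s.

Δv ≈ 1421 m/s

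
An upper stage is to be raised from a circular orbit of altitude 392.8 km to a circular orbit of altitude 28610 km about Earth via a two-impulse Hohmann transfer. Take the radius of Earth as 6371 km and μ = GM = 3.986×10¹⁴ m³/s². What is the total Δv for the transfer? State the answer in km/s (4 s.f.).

Δv_total ≈ 3.715 km/s

r₁ = 6371 + 392.8 = 6763.8 km = 6.7638×10⁶ m.
r₂ = 6371 + 28610 = 34981 km = 3.4981×10⁷ m.
Transfer ellipse a_t = (r₁ + r₂)/2 = 2.087×10⁷ m.
At r₁: circular v_c1 = √(μ/r₁) = 7677 m/s; transfer-perigee v_p = √[μ(2/r₁ − 1/a_t)] = 9938 m/s.
Δv₁ = v_p − v_c1 = 2261 m/s.
At r₂: circular v_c2 = √(μ/r₂) = 3376 m/s; transfer-apogee v_a = √[μ(2/r₂ − 1/a_t)] = 1922 m/s.
Δv₂ = v_c2 − v_a = 1454 m/s.
Total Δv = Δv₁ + Δv₂ = 3715 m/s = 3.715 km/s.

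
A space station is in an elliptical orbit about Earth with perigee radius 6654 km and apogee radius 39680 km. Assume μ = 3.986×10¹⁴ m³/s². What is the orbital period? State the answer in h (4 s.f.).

Semi-major axis a = (r_p + r_a)/2 = (6654.0 + 39680)/2 = 23167 km = 2.317×10⁷ m.
By Kepler's third law T = 2π√(a³/μ) = 2π × 5.585×10³ = 3.509×10⁴ s.
= 9.748 h.

T ≈ 9.748 h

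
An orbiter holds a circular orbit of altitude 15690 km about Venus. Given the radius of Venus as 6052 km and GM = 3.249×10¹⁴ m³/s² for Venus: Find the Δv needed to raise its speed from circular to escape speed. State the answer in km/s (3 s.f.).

Δv ≈ 1.60 km/s

r = 6052 + 15690 = 21742 km = 2.1742×10⁷ m.
Circular speed v_c = √(μ/r) = 3866 m/s.
Escape speed v_esc = √(2μ/r) = √2 × v_c = 5467 m/s.
Δv = v_esc − v_c = 1601 m/s = 1.601 km/s.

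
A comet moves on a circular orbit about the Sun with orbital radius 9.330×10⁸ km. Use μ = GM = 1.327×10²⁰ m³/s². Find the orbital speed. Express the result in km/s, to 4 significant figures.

v ≈ 11.93 km/s

r = 9.330×10⁸ km = 9.330×10¹¹ m.
For a circular orbit v = √(μ/r) = √(1.327×10²⁰ / 9.330×10¹¹) = √(1.422×10⁸) = 11930 m/s.
That is 11.93 km/s.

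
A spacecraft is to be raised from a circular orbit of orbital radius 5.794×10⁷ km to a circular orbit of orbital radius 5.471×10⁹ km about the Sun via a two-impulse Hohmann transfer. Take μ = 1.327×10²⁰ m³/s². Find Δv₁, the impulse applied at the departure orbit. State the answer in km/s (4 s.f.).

Δv ≈ 19.47 km/s

r₁ = 5.794×10⁷ km = 5.794×10¹⁰ m.
r₂ = 5.471×10⁹ km = 5.471×10¹² m.
Transfer ellipse a_t = (r₁ + r₂)/2 = 2.764×10¹² m.
At r₁: circular v_c1 = √(μ/r₁) = 47860 m/s; transfer-perihelion v_p = √[μ(2/r₁ − 1/a_t)] = 67320 m/s.
Δv₁ = v_p − v_c1 = 19470 m/s.
= 19.47 km/s.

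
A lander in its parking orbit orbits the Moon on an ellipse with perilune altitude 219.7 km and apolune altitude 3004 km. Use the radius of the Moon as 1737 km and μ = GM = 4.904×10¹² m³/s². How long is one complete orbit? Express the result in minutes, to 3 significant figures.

r_p = 1737 + 219.7 = 1956.7 km = 1.9567×10⁶ m.
r_a = 1737 + 3004 = 4741.0 km = 4.7410×10⁶ m.
Semi-major axis a = (r_p + r_a)/2 = (1956.7 + 4741.0)/2 = 3348.8 km = 3.349×10⁶ m.
By Kepler's third law T = 2π√(a³/μ) = 2π × 2.767×10³ = 1.739×10⁴ s.
= 289.8 minutes.

T ≈ 290 minutes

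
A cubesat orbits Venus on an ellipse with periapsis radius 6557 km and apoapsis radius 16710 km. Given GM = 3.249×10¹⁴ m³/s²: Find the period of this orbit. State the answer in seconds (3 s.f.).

Semi-major axis a = (r_p + r_a)/2 = (6557.0 + 16710)/2 = 11634 km = 1.163×10⁷ m.
By Kepler's third law T = 2π√(a³/μ) = 2π × 2.201×10³ = 1.383×10⁴ s.

T ≈ 13800 seconds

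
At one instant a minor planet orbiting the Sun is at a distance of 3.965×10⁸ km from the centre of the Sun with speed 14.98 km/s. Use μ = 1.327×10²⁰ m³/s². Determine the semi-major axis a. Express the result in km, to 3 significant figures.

r = 3.965×10¹¹ m.
Vis-viva rearranged: 1/a = 2/r − v²/μ = 5.044×10⁻¹² − 1.691×10⁻¹² = 3.353×10⁻¹² m⁻¹.
a = 2.982×10¹¹ m = 2.9823×10⁸ km.

a ≈ 2.98×10⁸ km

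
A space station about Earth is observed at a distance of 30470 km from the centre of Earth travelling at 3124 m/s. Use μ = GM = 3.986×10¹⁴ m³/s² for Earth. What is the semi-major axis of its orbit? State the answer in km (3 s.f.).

a ≈ 24300 km

r = 3.047×10⁷ m.
Specific orbital energy ε = v²/2 − μ/r = (3124)²/2 − 3.986×10¹⁴/3.047×10⁷ = -8.202×10⁶ J/kg.
Since ε = −μ/(2a), a = −μ/(2ε) = 2.430×10⁷ m = 24299 km.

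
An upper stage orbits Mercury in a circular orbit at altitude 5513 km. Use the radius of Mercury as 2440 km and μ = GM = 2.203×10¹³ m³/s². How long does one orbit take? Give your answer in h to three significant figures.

T ≈ 8.34 h

r = 2440 + 5513 = 7953.0 km = 7.9530×10⁶ m.
Kepler's third law: T = 2π√(r³/μ) = 2π√((7.953×10⁶)³ / 2.203×10¹³).
r³/μ = 2.283×10⁷ s², so T = 2π × 4.778×10³ = 3.002×10⁴ s.
Converting: 3.002×10⁴ s ÷ 3600 = 8.340 h.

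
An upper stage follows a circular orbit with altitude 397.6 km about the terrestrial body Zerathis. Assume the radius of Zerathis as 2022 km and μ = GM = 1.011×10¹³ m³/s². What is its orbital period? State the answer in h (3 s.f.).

r = 2022 + 397.6 = 2419.6 km = 2.4196×10⁶ m.
Kepler's third law: T = 2π√(r³/μ) = 2π√((2.420×10⁶)³ / 1.011×10¹³).
r³/μ = 1.401×10⁶ s², so T = 2π × 1.184×10³ = 7.437×10³ s.
Converting: 7.437×10³ s ÷ 3600 = 2.066 h.

T ≈ 2.07 h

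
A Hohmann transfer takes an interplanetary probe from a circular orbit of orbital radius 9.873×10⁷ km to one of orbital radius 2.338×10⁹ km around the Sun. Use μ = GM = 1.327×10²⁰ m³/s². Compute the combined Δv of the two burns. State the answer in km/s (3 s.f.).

r₁ = 9.873×10⁷ km = 9.873×10¹⁰ m.
r₂ = 2.338×10⁹ km = 2.338×10¹² m.
Transfer ellipse a_t = (r₁ + r₂)/2 = 1.218×10¹² m.
At r₁: circular v_c1 = √(μ/r₁) = 36660 m/s; transfer-perihelion v_p = √[μ(2/r₁ − 1/a_t)] = 50790 m/s.
Δv₁ = v_p − v_c1 = 14120 m/s.
At r₂: circular v_c2 = √(μ/r₂) = 7534 m/s; transfer-aphelion v_a = √[μ(2/r₂ − 1/a_t)] = 2145 m/s.
Δv₂ = v_c2 − v_a = 5389 m/s.
Total Δv = Δv₁ + Δv₂ = 19510 m/s = 19.51 km/s.

Δv_total ≈ 19.5 km/s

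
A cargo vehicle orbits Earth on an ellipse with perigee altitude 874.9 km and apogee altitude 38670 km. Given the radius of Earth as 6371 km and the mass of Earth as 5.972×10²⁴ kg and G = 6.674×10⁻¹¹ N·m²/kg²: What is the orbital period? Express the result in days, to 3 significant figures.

T ≈ 0.487 days

μ = GM = 6.674×10⁻¹¹ × 5.972×10²⁴ = 3.986×10¹⁴ m³/s².
r_p = 6371 + 874.9 = 7245.9 km = 7.2459×10⁶ m.
r_a = 6371 + 38670 = 45041 km = 4.5041×10⁷ m.
Semi-major axis a = (r_p + r_a)/2 = (7245.9 + 45041)/2 = 26143 km = 2.614×10⁷ m.
By Kepler's third law T = 2π√(a³/μ) = 2π × 6.696×10³ = 4.207×10⁴ s.
= 0.4869 days.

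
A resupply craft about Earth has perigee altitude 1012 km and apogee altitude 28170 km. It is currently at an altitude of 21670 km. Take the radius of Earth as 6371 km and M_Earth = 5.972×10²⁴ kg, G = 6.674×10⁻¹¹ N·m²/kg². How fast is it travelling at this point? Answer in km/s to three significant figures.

v ≈ 3.07 km/s

μ = GM = 6.674×10⁻¹¹ × 5.972×10²⁴ = 3.986×10¹⁴ m³/s².
r_p = 6371 + 1012 = 7383.0 km = 7.3830×10⁶ m.
r_a = 6371 + 28170 = 34541 km = 3.4541×10⁷ m.
r = 6371 + 21670 = 28041 km = 2.804×10⁷ m.
Semi-major axis a = (r_p + r_a)/2 = 20962 km = 2.096×10⁷ m.
Vis-viva: v² = μ(2/r − 1/a) = 3.986×10¹⁴ × (7.132×10⁻⁸ − 4.771×10⁻⁸) = 9.414×10⁶ m²/s².
v = 3068 m/s = 3.068 km/s.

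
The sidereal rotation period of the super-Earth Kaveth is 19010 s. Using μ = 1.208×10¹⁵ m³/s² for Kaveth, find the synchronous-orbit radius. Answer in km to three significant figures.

A synchronous orbit has period T, so by Kepler's third law a = (μT²/4π²)^(1/3).
μT²/4π² = 1.208×10¹⁵ × (1.901×10⁴)² / 39.48 = 1.106×10²² m³.
a = 2.228×10⁷ m = 22279 km.

r_sync ≈ 22300 km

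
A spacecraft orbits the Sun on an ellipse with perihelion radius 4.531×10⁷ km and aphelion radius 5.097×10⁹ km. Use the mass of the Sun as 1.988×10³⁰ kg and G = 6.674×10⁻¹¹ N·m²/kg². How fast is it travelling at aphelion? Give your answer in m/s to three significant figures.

v ≈ 677 m/s

μ = GM = 6.674×10⁻¹¹ × 1.988×10³⁰ = 1.327×10²⁰ m³/s².
Semi-major axis a = (r_p + r_a)/2 = 2.5712×10⁹ km = 2.571×10¹² m.
Vis-viva: v² = μ(2/r − 1/a) = 1.327×10²⁰ × (3.924×10⁻¹³ − 3.889×10⁻¹³) = 4.587×10⁵ m²/s².
v = 677.3 m/s.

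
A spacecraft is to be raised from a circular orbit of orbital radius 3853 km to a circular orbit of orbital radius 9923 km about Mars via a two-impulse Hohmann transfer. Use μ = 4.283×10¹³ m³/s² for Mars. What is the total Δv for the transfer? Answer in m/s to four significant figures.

r₁ = 3853 km = 3.853×10⁶ m.
r₂ = 9923 km = 9.923×10⁶ m.
Transfer ellipse a_t = (r₁ + r₂)/2 = 6.888×10⁶ m.
At r₁: circular v_c1 = √(μ/r₁) = 3334 m/s; transfer-periapsis v_p = √[μ(2/r₁ − 1/a_t)] = 4002 m/s.
Δv₁ = v_p − v_c1 = 667.7 m/s.
At r₂: circular v_c2 = √(μ/r₂) = 2078 m/s; transfer-apoapsis v_a = √[μ(2/r₂ − 1/a_t)] = 1554 m/s.
Δv₂ = v_c2 − v_a = 523.7 m/s.
Total Δv = Δv₁ + Δv₂ = 1191 m/s.

Δv_total ≈ 1191 m/s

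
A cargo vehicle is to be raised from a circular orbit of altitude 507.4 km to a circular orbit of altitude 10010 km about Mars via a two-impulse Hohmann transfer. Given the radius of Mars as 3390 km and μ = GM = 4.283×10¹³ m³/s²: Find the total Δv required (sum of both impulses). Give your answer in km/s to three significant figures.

Δv_total ≈ 1.40 km/s

r₁ = 3390 + 507.4 = 3897.4 km = 3.8974×10⁶ m.
r₂ = 3390 + 10010 = 13400 km = 1.3400×10⁷ m.
Transfer ellipse a_t = (r₁ + r₂)/2 = 8.649×10⁶ m.
At r₁: circular v_c1 = √(μ/r₁) = 3315 m/s; transfer-periapsis v_p = √[μ(2/r₁ − 1/a_t)] = 4126 m/s.
Δv₁ = v_p − v_c1 = 811.3 m/s.
At r₂: circular v_c2 = √(μ/r₂) = 1788 m/s; transfer-apoapsis v_a = √[μ(2/r₂ − 1/a_t)] = 1200 m/s.
Δv₂ = v_c2 − v_a = 587.7 m/s.
Total Δv = Δv₁ + Δv₂ = 1399 m/s = 1.399 km/s.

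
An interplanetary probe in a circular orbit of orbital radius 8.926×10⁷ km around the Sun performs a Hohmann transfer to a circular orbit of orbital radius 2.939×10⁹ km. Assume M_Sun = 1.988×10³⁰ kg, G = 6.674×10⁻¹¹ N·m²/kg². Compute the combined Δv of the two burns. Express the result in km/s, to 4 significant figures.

μ = GM = 6.674×10⁻¹¹ × 1.988×10³⁰ = 1.327×10²⁰ m³/s².
r₁ = 8.926×10⁷ km = 8.926×10¹⁰ m.
r₂ = 2.939×10⁹ km = 2.939×10¹² m.
Transfer ellipse a_t = (r₁ + r₂)/2 = 1.514×10¹² m.
At r₁: circular v_c1 = √(μ/r₁) = 38550 m/s; transfer-perihelion v_p = √[μ(2/r₁ − 1/a_t)] = 53710 m/s.
Δv₁ = v_p − v_c1 = 15160 m/s.
At r₂: circular v_c2 = √(μ/r₂) = 6719 m/s; transfer-aphelion v_a = √[μ(2/r₂ − 1/a_t)] = 1631 m/s.
Δv₂ = v_c2 − v_a = 5088 m/s.
Total Δv = Δv₁ + Δv₂ = 20250 m/s = 20.25 km/s.

Δv_total ≈ 20.25 km/s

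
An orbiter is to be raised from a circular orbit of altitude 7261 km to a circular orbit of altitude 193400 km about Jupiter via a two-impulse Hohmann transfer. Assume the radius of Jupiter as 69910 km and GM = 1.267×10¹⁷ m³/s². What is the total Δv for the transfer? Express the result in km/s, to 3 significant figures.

r₁ = 69910 + 7261 = 77171 km = 7.7171×10⁷ m.
r₂ = 69910 + 193400 = 263310 km = 2.6331×10⁸ m.
Transfer ellipse a_t = (r₁ + r₂)/2 = 1.702×10⁸ m.
At r₁: circular v_c1 = √(μ/r₁) = 40520 m/s; transfer-perijove v_p = √[μ(2/r₁ − 1/a_t)] = 50390 m/s.
Δv₁ = v_p − v_c1 = 9873 m/s.
At r₂: circular v_c2 = √(μ/r₂) = 21940 m/s; transfer-apojove v_a = √[μ(2/r₂ − 1/a_t)] = 14770 m/s.
Δv₂ = v_c2 − v_a = 7167 m/s.
Total Δv = Δv₁ + Δv₂ = 17040 m/s = 17.04 km/s.

Δv_total ≈ 17.0 km/s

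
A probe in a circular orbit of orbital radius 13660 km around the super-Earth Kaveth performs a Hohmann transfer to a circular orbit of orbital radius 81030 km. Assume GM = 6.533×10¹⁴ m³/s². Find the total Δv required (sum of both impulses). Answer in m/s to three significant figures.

r₁ = 13660 km = 1.366×10⁷ m.
r₂ = 81030 km = 8.103×10⁷ m.
Transfer ellipse a_t = (r₁ + r₂)/2 = 4.734×10⁷ m.
At r₁: circular v_c1 = √(μ/r₁) = 6916 m/s; transfer-periapsis v_p = √[μ(2/r₁ − 1/a_t)] = 9047 m/s.
Δv₁ = v_p − v_c1 = 2132 m/s.
At r₂: circular v_c2 = √(μ/r₂) = 2839 m/s; transfer-apoapsis v_a = √[μ(2/r₂ − 1/a_t)] = 1525 m/s.
Δv₂ = v_c2 − v_a = 1314 m/s.
Total Δv = Δv₁ + Δv₂ = 3446 m/s.

Δv_total ≈ 3450 m/s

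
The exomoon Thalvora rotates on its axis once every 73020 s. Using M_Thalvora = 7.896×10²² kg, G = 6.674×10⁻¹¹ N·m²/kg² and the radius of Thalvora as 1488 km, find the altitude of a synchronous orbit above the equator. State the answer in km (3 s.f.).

h_sync ≈ 7440 km

μ = GM = 6.674×10⁻¹¹ × 7.896×10²² = 5.270×10¹² m³/s².
A synchronous orbit has period T, so by Kepler's third law a = (μT²/4π²)^(1/3).
μT²/4π² = 5.270×10¹² × (7.302×10⁴)² / 39.48 = 7.117×10²⁰ m³.
a = 8.928×10⁶ m = 8928.4 km.
Altitude h = a − R = 8928.4 − 1488 = 7440.4 km.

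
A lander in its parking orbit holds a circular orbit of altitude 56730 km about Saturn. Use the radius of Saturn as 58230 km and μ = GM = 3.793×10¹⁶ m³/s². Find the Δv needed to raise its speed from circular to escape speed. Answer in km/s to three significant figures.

r = 58230 + 56730 = 114960 km = 1.1496×10⁸ m.
Circular speed v_c = √(μ/r) = 18160 m/s.
Escape speed v_esc = √(2μ/r) = √2 × v_c = 25690 m/s.
Δv = v_esc − v_c = 7524 m/s = 7.524 km/s.

Δv ≈ 7.52 km/s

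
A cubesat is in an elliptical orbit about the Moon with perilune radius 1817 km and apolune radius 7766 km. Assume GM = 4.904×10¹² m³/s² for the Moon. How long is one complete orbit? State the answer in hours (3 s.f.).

Semi-major axis a = (r_p + r_a)/2 = (1817.0 + 7766.0)/2 = 4791.5 km = 4.792×10⁶ m.
By Kepler's third law T = 2π√(a³/μ) = 2π × 4.736×10³ = 2.976×10⁴ s.
= 8.266 hours.

T ≈ 8.27 hours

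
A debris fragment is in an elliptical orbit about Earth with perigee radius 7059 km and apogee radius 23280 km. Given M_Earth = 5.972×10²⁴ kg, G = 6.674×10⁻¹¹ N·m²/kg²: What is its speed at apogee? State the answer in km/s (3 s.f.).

μ = GM = 6.674×10⁻¹¹ × 5.972×10²⁴ = 3.986×10¹⁴ m³/s².
Semi-major axis a = (r_p + r_a)/2 = 15170 km = 1.517×10⁷ m.
Vis-viva: v² = μ(2/r − 1/a) = 3.986×10¹⁴ × (8.591×10⁻⁸ − 6.592×10⁻⁸) = 7.967×10⁶ m²/s².
v = 2823 m/s = 2.823 km/s.

v ≈ 2.82 km/s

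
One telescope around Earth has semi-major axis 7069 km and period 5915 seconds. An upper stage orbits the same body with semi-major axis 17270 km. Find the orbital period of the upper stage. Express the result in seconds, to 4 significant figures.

Kepler's third law: T² ∝ a³, so T₂ = T₁ (a₂/a₁)^(3/2).
a₂/a₁ = 2.443, (a₂/a₁)^(3/2) = 3.819.
T₂ = 5915 × 3.819 = 22590 seconds.

T₂ ≈ 22590 seconds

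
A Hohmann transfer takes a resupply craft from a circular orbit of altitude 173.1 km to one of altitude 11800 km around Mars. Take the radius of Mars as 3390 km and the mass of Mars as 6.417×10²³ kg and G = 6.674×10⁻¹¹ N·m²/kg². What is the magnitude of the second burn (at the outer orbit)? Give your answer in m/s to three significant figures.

μ = GM = 6.674×10⁻¹¹ × 6.417×10²³ = 4.283×10¹³ m³/s².
r₁ = 3390 + 173.1 = 3563.1 km = 3.5631×10⁶ m.
r₂ = 3390 + 11800 = 15190 km = 1.5190×10⁷ m.
Transfer ellipse a_t = (r₁ + r₂)/2 = 9.377×10⁶ m.
At r₁: circular v_c1 = √(μ/r₁) = 3467 m/s; transfer-periapsis v_p = √[μ(2/r₁ − 1/a_t)] = 4413 m/s.
At r₂: circular v_c2 = √(μ/r₂) = 1679 m/s; transfer-apoapsis v_a = √[μ(2/r₂ − 1/a_t)] = 1035 m/s.
Δv₂ = v_c2 − v_a = 644.0 m/s.

Δv ≈ 644 m/s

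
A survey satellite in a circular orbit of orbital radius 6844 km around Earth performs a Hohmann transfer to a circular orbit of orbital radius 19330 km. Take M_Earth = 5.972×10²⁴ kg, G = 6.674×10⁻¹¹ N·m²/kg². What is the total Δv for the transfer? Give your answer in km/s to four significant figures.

Δv_total ≈ 2.900 km/s

μ = GM = 6.674×10⁻¹¹ × 5.972×10²⁴ = 3.986×10¹⁴ m³/s².
r₁ = 6844 km = 6.844×10⁶ m.
r₂ = 19330 km = 1.933×10⁷ m.
Transfer ellipse a_t = (r₁ + r₂)/2 = 1.309×10⁷ m.
At r₁: circular v_c1 = √(μ/r₁) = 7631 m/s; transfer-perigee v_p = √[μ(2/r₁ − 1/a_t)] = 9275 m/s.
Δv₁ = v_p − v_c1 = 1643 m/s.
At r₂: circular v_c2 = √(μ/r₂) = 4541 m/s; transfer-apogee v_a = √[μ(2/r₂ − 1/a_t)] = 3284 m/s.
Δv₂ = v_c2 − v_a = 1257 m/s.
Total Δv = Δv₁ + Δv₂ = 2900 m/s = 2.900 km/s.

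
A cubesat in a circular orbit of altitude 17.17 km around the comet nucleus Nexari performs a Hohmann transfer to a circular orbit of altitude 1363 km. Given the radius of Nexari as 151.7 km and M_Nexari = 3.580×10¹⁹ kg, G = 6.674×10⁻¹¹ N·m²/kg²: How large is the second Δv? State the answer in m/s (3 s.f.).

Δv ≈ 21.9 m/s

μ = GM = 6.674×10⁻¹¹ × 3.580×10¹⁹ = 2.389×10⁹ m³/s².
r₁ = 151.7 + 17.17 = 168.87 km = 1.6887×10⁵ m.
r₂ = 151.7 + 1363 = 1514.7 km = 1.5147×10⁶ m.
Transfer ellipse a_t = (r₁ + r₂)/2 = 8.418×10⁵ m.
At r₁: circular v_c1 = √(μ/r₁) = 118.9 m/s; transfer-periapsis v_p = √[μ(2/r₁ − 1/a_t)] = 159.6 m/s.
At r₂: circular v_c2 = √(μ/r₂) = 39.72 m/s; transfer-apoapsis v_a = √[μ(2/r₂ − 1/a_t)] = 17.79 m/s.
Δv₂ = v_c2 − v_a = 21.93 m/s.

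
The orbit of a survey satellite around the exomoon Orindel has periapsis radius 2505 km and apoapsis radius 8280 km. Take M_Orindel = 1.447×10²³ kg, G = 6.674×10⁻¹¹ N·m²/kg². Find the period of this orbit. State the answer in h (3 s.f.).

μ = GM = 6.674×10⁻¹¹ × 1.447×10²³ = 9.657×10¹² m³/s².
Semi-major axis a = (r_p + r_a)/2 = (2505.0 + 8280.0)/2 = 5392.5 km = 5.392×10⁶ m.
By Kepler's third law T = 2π√(a³/μ) = 2π × 4.030×10³ = 2.532×10⁴ s.
= 7.033 h.

T ≈ 7.03 h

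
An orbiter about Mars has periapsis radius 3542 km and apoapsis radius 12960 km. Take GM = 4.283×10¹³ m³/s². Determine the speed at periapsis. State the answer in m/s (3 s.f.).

v ≈ 4360 m/s

Semi-major axis a = (r_p + r_a)/2 = 8251.0 km = 8.251×10⁶ m.
Vis-viva: v² = μ(2/r − 1/a) = 4.283×10¹³ × (5.647×10⁻⁷ − 1.212×10⁻⁷) = 1.899×10⁷ m²/s².
v = 4358 m/s.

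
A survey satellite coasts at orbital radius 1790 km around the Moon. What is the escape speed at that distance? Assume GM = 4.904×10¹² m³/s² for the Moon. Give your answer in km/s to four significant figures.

r = 1790 km = 1.790×10⁶ m.
Escape speed v_esc = √(2μ/r) = √(2 × 4.904×10¹² / 1.790×10⁶) = √(5.479×10⁶) = 2341 m/s.
= 2.341 km/s.

v_esc ≈ 2.341 km/s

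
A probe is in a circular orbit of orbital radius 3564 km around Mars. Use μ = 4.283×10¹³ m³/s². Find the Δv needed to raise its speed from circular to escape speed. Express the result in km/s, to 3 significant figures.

Δv ≈ 1.44 km/s

r = 3564 km = 3.564×10⁶ m.
Circular speed v_c = √(μ/r) = 3467 m/s.
Escape speed v_esc = √(2μ/r) = √2 × v_c = 4903 m/s.
Δv = v_esc − v_c = 1436 m/s = 1.436 km/s.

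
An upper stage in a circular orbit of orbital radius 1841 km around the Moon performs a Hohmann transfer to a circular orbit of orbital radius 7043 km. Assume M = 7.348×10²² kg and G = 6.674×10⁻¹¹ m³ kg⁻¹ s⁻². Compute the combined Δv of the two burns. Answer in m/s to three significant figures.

Δv_total ≈ 720 m/s

μ = GM = 6.674×10⁻¹¹ × 7.348×10²² = 4.904×10¹² m³/s².
r₁ = 1841 km = 1.841×10⁶ m.
r₂ = 7043 km = 7.043×10⁶ m.
Transfer ellipse a_t = (r₁ + r₂)/2 = 4.442×10⁶ m.
At r₁: circular v_c1 = √(μ/r₁) = 1632 m/s; transfer-perilune v_p = √[μ(2/r₁ − 1/a_t)] = 2055 m/s.
Δv₁ = v_p − v_c1 = 423.0 m/s.
At r₂: circular v_c2 = √(μ/r₂) = 834.4 m/s; transfer-apolune v_a = √[μ(2/r₂ − 1/a_t)] = 537.2 m/s.
Δv₂ = v_c2 − v_a = 297.2 m/s.
Total Δv = Δv₁ + Δv₂ = 720.3 m/s.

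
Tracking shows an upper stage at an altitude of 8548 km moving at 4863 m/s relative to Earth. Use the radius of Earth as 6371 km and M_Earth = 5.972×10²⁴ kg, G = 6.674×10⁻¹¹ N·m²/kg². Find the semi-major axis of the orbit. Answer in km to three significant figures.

μ = GM = 6.674×10⁻¹¹ × 5.972×10²⁴ = 3.986×10¹⁴ m³/s².
r = 6371 + 8548 = 14919 km = 1.492×10⁷ m.
Vis-viva rearranged: 1/a = 2/r − v²/μ = 1.341×10⁻⁷ − 5.933×10⁻⁸ = 7.472×10⁻⁸ m⁻¹.
a = 1.338×10⁷ m = 13383 km.

a ≈ 13400 km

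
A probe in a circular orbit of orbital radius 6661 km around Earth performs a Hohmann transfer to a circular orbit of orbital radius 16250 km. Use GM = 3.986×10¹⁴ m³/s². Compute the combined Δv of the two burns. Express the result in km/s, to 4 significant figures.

Δv_total ≈ 2.654 km/s

r₁ = 6661 km = 6.661×10⁶ m.
r₂ = 16250 km = 1.625×10⁷ m.
Transfer ellipse a_t = (r₁ + r₂)/2 = 1.146×10⁷ m.
At r₁: circular v_c1 = √(μ/r₁) = 7736 m/s; transfer-perigee v_p = √[μ(2/r₁ − 1/a_t)] = 9213 m/s.
Δv₁ = v_p − v_c1 = 1478 m/s.
At r₂: circular v_c2 = √(μ/r₂) = 4953 m/s; transfer-apogee v_a = √[μ(2/r₂ − 1/a_t)] = 3777 m/s.
Δv₂ = v_c2 − v_a = 1176 m/s.
Total Δv = Δv₁ + Δv₂ = 2654 m/s = 2.654 km/s.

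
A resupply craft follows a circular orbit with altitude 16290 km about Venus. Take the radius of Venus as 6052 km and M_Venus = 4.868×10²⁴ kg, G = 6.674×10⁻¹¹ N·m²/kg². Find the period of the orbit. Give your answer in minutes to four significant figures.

T ≈ 613.5 minutes

μ = GM = 6.674×10⁻¹¹ × 4.868×10²⁴ = 3.249×10¹⁴ m³/s².
r = 6052 + 16290 = 22342 km = 2.2342×10⁷ m.
Kepler's third law: T = 2π√(r³/μ) = 2π√((2.234×10⁷)³ / 3.249×10¹⁴).
r³/μ = 3.433×10⁷ s², so T = 2π × 5.859×10³ = 3.681×10⁴ s.
Converting: 3.681×10⁴ s ÷ 60.00 = 613.5 minutes.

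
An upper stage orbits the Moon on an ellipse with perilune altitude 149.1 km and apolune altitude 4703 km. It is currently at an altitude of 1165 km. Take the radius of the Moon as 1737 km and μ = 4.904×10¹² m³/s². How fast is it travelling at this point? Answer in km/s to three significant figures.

r_p = 1737 + 149.1 = 1886.1 km = 1.8861×10⁶ m.
r_a = 1737 + 4703 = 6440.0 km = 6.4400×10⁶ m.
r = 1737 + 1165 = 2902.0 km = 2.902×10⁶ m.
Semi-major axis a = (r_p + r_a)/2 = 4163.1 km = 4.163×10⁶ m.
Vis-viva: v² = μ(2/r − 1/a) = 4.904×10¹² × (6.892×10⁻⁷ − 2.402×10⁻⁷) = 2.202×10⁶ m²/s².
v = 1484 m/s = 1.484 km/s.

v ≈ 1.48 km/s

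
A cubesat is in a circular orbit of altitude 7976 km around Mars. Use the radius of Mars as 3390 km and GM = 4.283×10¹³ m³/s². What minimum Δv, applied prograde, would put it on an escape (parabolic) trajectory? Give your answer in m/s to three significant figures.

r = 3390 + 7976 = 11366 km = 1.1366×10⁷ m.
Circular speed v_c = √(μ/r) = 1941 m/s.
Escape speed v_esc = √(2μ/r) = √2 × v_c = 2745 m/s.
Δv = v_esc − v_c = 804.1 m/s.

Δv ≈ 804 m/s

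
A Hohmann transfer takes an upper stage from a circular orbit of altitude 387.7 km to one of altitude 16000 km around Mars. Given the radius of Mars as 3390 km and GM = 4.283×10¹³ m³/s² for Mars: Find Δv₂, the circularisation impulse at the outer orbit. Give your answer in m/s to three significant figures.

r₁ = 3390 + 387.7 = 3777.7 km = 3.7777×10⁶ m.
r₂ = 3390 + 16000 = 19390 km = 1.9390×10⁷ m.
Transfer ellipse a_t = (r₁ + r₂)/2 = 1.158×10⁷ m.
At r₁: circular v_c1 = √(μ/r₁) = 3367 m/s; transfer-periapsis v_p = √[μ(2/r₁ − 1/a_t)] = 4356 m/s.
At r₂: circular v_c2 = √(μ/r₂) = 1486 m/s; transfer-apoapsis v_a = √[μ(2/r₂ − 1/a_t)] = 848.7 m/s.
Δv₂ = v_c2 − v_a = 637.5 m/s.

Δv ≈ 637 m/s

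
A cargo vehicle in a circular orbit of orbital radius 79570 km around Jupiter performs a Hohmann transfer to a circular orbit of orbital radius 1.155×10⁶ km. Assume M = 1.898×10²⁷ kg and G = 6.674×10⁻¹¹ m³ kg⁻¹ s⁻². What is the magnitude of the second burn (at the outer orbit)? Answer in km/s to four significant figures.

μ = GM = 6.674×10⁻¹¹ × 1.898×10²⁷ = 1.267×10¹⁷ m³/s².
r₁ = 79570 km = 7.957×10⁷ m.
r₂ = 1.155×10⁶ km = 1.155×10⁹ m.
Transfer ellipse a_t = (r₁ + r₂)/2 = 6.173×10⁸ m.
At r₁: circular v_c1 = √(μ/r₁) = 39900 m/s; transfer-perijove v_p = √[μ(2/r₁ − 1/a_t)] = 54580 m/s.
At r₂: circular v_c2 = √(μ/r₂) = 10470 m/s; transfer-apojove v_a = √[μ(2/r₂ − 1/a_t)] = 3760 m/s.
Δv₂ = v_c2 − v_a = 6713 m/s.
= 6.713 km/s.

Δv ≈ 6.713 km/s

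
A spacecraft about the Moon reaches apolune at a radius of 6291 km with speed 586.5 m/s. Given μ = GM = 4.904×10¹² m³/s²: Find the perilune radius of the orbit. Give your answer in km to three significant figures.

perilune radius ≈ 1780 km

r_a = 6.291×10⁶ m.
Specific energy ε = v²/2 − μ/r = -6.075×10⁵ J/kg, so a = −μ/(2ε) = 4.036×10⁶ m.
The apsides satisfy r_p + r_a = 2a, so the perilune radius is 2a − r_a = 1.781×10⁶ m = 1781.0 km.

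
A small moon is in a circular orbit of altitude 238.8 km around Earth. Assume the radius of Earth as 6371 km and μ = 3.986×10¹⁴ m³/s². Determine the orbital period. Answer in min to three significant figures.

T ≈ 89.1 min

r = 6371 + 238.8 = 6609.8 km = 6.6098×10⁶ m.
Kepler's third law: T = 2π√(r³/μ) = 2π√((6.610×10⁶)³ / 3.986×10¹⁴).
r³/μ = 7.245×10⁵ s², so T = 2π × 8.512×10² = 5.348×10³ s.
Converting: 5.348×10³ s ÷ 60.00 = 89.13 min.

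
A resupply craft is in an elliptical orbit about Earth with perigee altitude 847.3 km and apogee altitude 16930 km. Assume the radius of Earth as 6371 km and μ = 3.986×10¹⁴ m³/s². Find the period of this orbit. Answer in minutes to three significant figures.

T ≈ 313 minutes

r_p = 6371 + 847.3 = 7218.3 km = 7.2183×10⁶ m.
r_a = 6371 + 16930 = 23301 km = 2.3301×10⁷ m.
Semi-major axis a = (r_p + r_a)/2 = (7218.3 + 23301)/2 = 15260 km = 1.526×10⁷ m.
By Kepler's third law T = 2π√(a³/μ) = 2π × 2.986×10³ = 1.876×10⁴ s.
= 312.7 minutes.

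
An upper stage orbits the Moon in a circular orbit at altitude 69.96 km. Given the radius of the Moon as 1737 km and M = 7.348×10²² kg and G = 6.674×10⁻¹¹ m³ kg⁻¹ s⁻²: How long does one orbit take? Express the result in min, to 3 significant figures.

μ = GM = 6.674×10⁻¹¹ × 7.348×10²² = 4.904×10¹² m³/s².
r = 1737 + 69.96 = 1807.0 km = 1.8070×10⁶ m.
Kepler's third law: T = 2π√(r³/μ) = 2π√((1.807×10⁶)³ / 4.904×10¹²).
r³/μ = 1.203×10⁶ s², so T = 2π × 1.097×10³ = 6.892×10³ s.
Converting: 6.892×10³ s ÷ 60.00 = 114.9 min.

T ≈ 115 min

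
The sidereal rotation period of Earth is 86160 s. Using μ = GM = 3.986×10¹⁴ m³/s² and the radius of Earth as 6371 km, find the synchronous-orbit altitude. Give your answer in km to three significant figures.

h_sync ≈ 35800 km

A synchronous orbit has period T, so by Kepler's third law a = (μT²/4π²)^(1/3).
μT²/4π² = 3.986×10¹⁴ × (8.616×10⁴)² / 39.48 = 7.495×10²² m³.
a = 4.216×10⁷ m = 42163 km.
Altitude h = a − R = 42163 − 6371 = 35792 km.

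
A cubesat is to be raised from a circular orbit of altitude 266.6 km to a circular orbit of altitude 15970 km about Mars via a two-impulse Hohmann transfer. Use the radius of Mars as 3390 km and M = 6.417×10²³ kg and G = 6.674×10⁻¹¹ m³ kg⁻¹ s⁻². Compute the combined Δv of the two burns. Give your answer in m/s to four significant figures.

Δv_total ≈ 1665 m/s

μ = GM = 6.674×10⁻¹¹ × 6.417×10²³ = 4.283×10¹³ m³/s².
r₁ = 3390 + 266.6 = 3656.6 km = 3.6566×10⁶ m.
r₂ = 3390 + 15970 = 19360 km = 1.9360×10⁷ m.
Transfer ellipse a_t = (r₁ + r₂)/2 = 1.151×10⁷ m.
At r₁: circular v_c1 = √(μ/r₁) = 3422 m/s; transfer-periapsis v_p = √[μ(2/r₁ − 1/a_t)] = 4439 m/s.
Δv₁ = v_p − v_c1 = 1017 m/s.
At r₂: circular v_c2 = √(μ/r₂) = 1487 m/s; transfer-apoapsis v_a = √[μ(2/r₂ − 1/a_t)] = 838.4 m/s.
Δv₂ = v_c2 − v_a = 648.9 m/s.
Total Δv = Δv₁ + Δv₂ = 1665 m/s.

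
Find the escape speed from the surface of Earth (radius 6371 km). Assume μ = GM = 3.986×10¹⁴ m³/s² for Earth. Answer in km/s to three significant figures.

v_esc ≈ 11.2 km/s

r = R = 6.371×10⁶ m.
Escape speed v_esc = √(2μ/r) = √(2 × 3.986×10¹⁴ / 6.371×10⁶) = √(1.251×10⁸) = 11190 m/s.
= 11.19 km/s.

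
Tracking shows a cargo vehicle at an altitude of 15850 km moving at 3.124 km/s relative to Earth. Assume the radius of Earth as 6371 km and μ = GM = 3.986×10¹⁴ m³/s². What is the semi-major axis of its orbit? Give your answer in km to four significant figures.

r = 6371 + 15850 = 22221 km = 2.222×10⁷ m.
Vis-viva rearranged: 1/a = 2/r − v²/μ = 9.000×10⁻⁸ − 2.448×10⁻⁸ = 6.552×10⁻⁸ m⁻¹.
a = 1.526×10⁷ m = 15262 km.

a ≈ 15260 km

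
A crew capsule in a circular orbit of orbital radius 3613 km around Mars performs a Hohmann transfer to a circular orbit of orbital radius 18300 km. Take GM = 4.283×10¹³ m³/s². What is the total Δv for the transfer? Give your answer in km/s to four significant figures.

r₁ = 3613 km = 3.613×10⁶ m.
r₂ = 18300 km = 1.830×10⁷ m.
Transfer ellipse a_t = (r₁ + r₂)/2 = 1.096×10⁷ m.
At r₁: circular v_c1 = √(μ/r₁) = 3443 m/s; transfer-periapsis v_p = √[μ(2/r₁ − 1/a_t)] = 4450 m/s.
Δv₁ = v_p − v_c1 = 1007 m/s.
At r₂: circular v_c2 = √(μ/r₂) = 1530 m/s; transfer-apoapsis v_a = √[μ(2/r₂ − 1/a_t)] = 878.5 m/s.
Δv₂ = v_c2 − v_a = 651.3 m/s.
Total Δv = Δv₁ + Δv₂ = 1658 m/s = 1.658 km/s.

Δv_total ≈ 1.658 km/s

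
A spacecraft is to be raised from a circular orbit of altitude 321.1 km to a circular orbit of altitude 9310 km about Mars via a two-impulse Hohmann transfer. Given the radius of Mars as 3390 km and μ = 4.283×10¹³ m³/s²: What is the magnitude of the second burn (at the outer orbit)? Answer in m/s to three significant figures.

r₁ = 3390 + 321.1 = 3711.1 km = 3.7111×10⁶ m.
r₂ = 3390 + 9310 = 12700 km = 1.2700×10⁷ m.
Transfer ellipse a_t = (r₁ + r₂)/2 = 8.206×10⁶ m.
At r₁: circular v_c1 = √(μ/r₁) = 3397 m/s; transfer-periapsis v_p = √[μ(2/r₁ − 1/a_t)] = 4226 m/s.
At r₂: circular v_c2 = √(μ/r₂) = 1836 m/s; transfer-apoapsis v_a = √[μ(2/r₂ − 1/a_t)] = 1235 m/s.
Δv₂ = v_c2 − v_a = 601.4 m/s.

Δv ≈ 601 m/s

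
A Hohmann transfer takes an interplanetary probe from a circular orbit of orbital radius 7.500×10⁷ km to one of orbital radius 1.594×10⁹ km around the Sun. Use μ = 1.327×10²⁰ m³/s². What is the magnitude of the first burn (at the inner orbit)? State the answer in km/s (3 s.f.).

Δv ≈ 16.1 km/s

r₁ = 7.500×10⁷ km = 7.500×10¹⁰ m.
r₂ = 1.594×10⁹ km = 1.594×10¹² m.
Transfer ellipse a_t = (r₁ + r₂)/2 = 8.345×10¹¹ m.
At r₁: circular v_c1 = √(μ/r₁) = 42060 m/s; transfer-perihelion v_p = √[μ(2/r₁ − 1/a_t)] = 58130 m/s.
Δv₁ = v_p − v_c1 = 16070 m/s.
= 16.07 km/s.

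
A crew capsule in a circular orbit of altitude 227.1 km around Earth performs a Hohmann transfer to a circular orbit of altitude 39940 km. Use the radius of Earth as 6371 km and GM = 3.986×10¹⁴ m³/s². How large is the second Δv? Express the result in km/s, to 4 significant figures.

r₁ = 6371 + 227.1 = 6598.1 km = 6.5981×10⁶ m.
r₂ = 6371 + 39940 = 46311 km = 4.6311×10⁷ m.
Transfer ellipse a_t = (r₁ + r₂)/2 = 2.645×10⁷ m.
At r₁: circular v_c1 = √(μ/r₁) = 7772 m/s; transfer-perigee v_p = √[μ(2/r₁ − 1/a_t)] = 10280 m/s.
At r₂: circular v_c2 = √(μ/r₂) = 2934 m/s; transfer-apogee v_a = √[μ(2/r₂ − 1/a_t)] = 1465 m/s.
Δv₂ = v_c2 − v_a = 1469 m/s.
= 1.469 km/s.

Δv ≈ 1.469 km/s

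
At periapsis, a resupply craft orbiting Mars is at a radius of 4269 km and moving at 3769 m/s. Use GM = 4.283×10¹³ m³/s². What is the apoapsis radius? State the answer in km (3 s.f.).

r_p = 4.269×10⁶ m.
Specific energy ε = v²/2 − μ/r = -2.930×10⁶ J/kg, so a = −μ/(2ε) = 7.309×10⁶ m.
The apsides satisfy r_p + r_a = 2a, so the apoapsis radius is 2a − r_p = 1.035×10⁷ m = 10348 km.

apoapsis radius ≈ 10300 km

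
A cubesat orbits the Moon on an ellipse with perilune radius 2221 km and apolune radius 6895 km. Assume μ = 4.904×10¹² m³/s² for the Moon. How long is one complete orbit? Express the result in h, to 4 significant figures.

T ≈ 7.669 h

Semi-major axis a = (r_p + r_a)/2 = (2221.0 + 6895.0)/2 = 4558.0 km = 4.558×10⁶ m.
By Kepler's third law T = 2π√(a³/μ) = 2π × 4.394×10³ = 2.761×10⁴ s.
= 7.669 h.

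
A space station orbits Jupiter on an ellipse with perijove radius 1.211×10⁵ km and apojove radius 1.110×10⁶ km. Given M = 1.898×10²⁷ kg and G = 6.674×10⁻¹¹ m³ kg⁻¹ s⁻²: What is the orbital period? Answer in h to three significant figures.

μ = GM = 6.674×10⁻¹¹ × 1.898×10²⁷ = 1.267×10¹⁷ m³/s².
Semi-major axis a = (r_p + r_a)/2 = (1.2110×10⁵ + 1.1100×10⁶)/2 = 6.1555×10⁵ km = 6.156×10⁸ m.
By Kepler's third law T = 2π√(a³/μ) = 2π × 4.291×10⁴ = 2.696×10⁵ s.
= 74.89 h.

T ≈ 74.9 h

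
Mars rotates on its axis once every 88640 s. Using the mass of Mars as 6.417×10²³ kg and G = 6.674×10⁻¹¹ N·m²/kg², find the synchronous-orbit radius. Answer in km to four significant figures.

r_sync ≈ 20430 km

μ = GM = 6.674×10⁻¹¹ × 6.417×10²³ = 4.283×10¹³ m³/s².
A synchronous orbit has period T, so by Kepler's third law a = (μT²/4π²)^(1/3).
μT²/4π² = 4.283×10¹³ × (8.864×10⁴)² / 39.48 = 8.524×10²¹ m³.
a = 2.043×10⁷ m = 20427 km.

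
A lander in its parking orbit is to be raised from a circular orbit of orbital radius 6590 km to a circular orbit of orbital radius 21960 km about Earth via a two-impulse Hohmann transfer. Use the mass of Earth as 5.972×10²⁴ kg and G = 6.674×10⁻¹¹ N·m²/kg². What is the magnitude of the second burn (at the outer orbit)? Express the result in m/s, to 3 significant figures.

Δv ≈ 1370 m/s

μ = GM = 6.674×10⁻¹¹ × 5.972×10²⁴ = 3.986×10¹⁴ m³/s².
r₁ = 6590 km = 6.590×10⁶ m.
r₂ = 21960 km = 2.196×10⁷ m.
Transfer ellipse a_t = (r₁ + r₂)/2 = 1.428×10⁷ m.
At r₁: circular v_c1 = √(μ/r₁) = 7777 m/s; transfer-perigee v_p = √[μ(2/r₁ − 1/a_t)] = 9646 m/s.
At r₂: circular v_c2 = √(μ/r₂) = 4260 m/s; transfer-apogee v_a = √[μ(2/r₂ − 1/a_t)] = 2895 m/s.
Δv₂ = v_c2 − v_a = 1366 m/s.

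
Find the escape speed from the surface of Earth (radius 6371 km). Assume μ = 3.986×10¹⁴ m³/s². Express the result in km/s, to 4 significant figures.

r = R = 6.371×10⁶ m.
Escape speed v_esc = √(2μ/r) = √(2 × 3.986×10¹⁴ / 6.371×10⁶) = √(1.251×10⁸) = 11190 m/s.
= 11.19 km/s.

v_esc ≈ 11.19 km/s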